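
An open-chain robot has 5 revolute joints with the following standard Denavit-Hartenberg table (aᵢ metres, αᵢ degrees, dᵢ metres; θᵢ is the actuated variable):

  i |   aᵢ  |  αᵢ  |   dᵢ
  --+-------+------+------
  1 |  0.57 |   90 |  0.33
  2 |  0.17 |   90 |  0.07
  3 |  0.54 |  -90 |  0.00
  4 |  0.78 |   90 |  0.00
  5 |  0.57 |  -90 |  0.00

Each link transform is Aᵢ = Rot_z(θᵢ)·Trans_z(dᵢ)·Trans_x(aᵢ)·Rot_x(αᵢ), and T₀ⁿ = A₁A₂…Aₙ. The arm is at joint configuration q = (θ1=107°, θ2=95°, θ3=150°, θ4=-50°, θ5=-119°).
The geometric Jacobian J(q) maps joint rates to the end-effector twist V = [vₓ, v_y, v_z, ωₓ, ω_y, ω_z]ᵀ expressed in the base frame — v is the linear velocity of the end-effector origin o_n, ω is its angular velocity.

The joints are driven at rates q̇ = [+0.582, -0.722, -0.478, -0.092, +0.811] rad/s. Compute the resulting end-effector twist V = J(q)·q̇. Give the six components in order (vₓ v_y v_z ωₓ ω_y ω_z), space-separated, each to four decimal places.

-0.2135 0.6046 0.0607 -0.9090 -0.2860 1.1676

o_n = [0.6054, 1.2130, 0.0361]
J₁: ẑ×o_n = [-1.2130, 0.6054, 0.0000], ω = ẑ
J2: z=[0.9563, 0.2924, 0.0000] o=[-0.1667, 0.5451, 0.3300] → [-0.0859, 0.2810, 0.4130, 0.9563, 0.2924, 0.0000]
J3: z=[-0.2913, 0.9527, 0.0872] o=[-0.0954, 0.5514, 0.4994] → [-0.4990, -0.0738, -0.8603, -0.2913, 0.9527, 0.0872]
J4: z=[-0.8409, -0.2115, -0.4981] o=[0.1509, 0.6693, 0.0335] → [0.2703, -0.2242, -0.3611, -0.8409, -0.2115, -0.4981]
J5: z=[-0.5366, 0.4451, 0.7169] o=[0.2055, 1.3480, -0.3470] → [0.2673, 0.4923, -0.1055, -0.5366, 0.4451, 0.7169]
V = J·q̇ = [-0.2135, 0.6046, 0.0607, -0.9090, -0.2860, 1.1676]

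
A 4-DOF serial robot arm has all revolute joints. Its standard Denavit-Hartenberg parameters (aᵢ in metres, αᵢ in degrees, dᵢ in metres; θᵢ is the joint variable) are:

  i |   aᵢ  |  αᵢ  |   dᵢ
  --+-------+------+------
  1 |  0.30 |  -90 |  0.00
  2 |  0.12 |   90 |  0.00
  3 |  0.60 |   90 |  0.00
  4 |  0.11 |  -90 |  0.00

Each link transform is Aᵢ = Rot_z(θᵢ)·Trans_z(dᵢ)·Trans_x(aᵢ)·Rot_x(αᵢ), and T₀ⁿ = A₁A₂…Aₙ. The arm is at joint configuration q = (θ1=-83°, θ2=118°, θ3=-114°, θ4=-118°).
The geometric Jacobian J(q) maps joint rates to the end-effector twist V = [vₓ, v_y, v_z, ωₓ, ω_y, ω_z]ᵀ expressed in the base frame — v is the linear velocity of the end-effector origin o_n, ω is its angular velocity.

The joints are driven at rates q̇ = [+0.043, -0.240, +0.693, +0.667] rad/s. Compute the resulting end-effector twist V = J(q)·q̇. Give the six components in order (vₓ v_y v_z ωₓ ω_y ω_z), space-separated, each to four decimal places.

-0.2244 0.1662 -0.2761 0.1405 -0.8874 0.2557

o_n = [-0.4652, -0.3217, 0.1366]
J₁: ẑ×o_n = [0.3217, -0.4652, 0.0000], ω = ẑ
J2: z=[0.9925, 0.1219, 0.0000] o=[0.0366, -0.2978, 0.0000] → [0.0166, -0.1356, 0.0374, 0.9925, 0.1219, 0.0000]
J3: z=[0.1076, -0.8764, -0.4695] o=[0.0297, -0.2418, -0.1060] → [-0.2500, 0.2062, -0.4423, 0.1076, -0.8764, -0.4695]
J4: z=[0.4560, -0.3761, 0.8066] o=[-0.5004, -0.4224, 0.1095] → [-0.0914, 0.0160, 0.0591, 0.4560, -0.3761, 0.8066]
V = J·q̇ = [-0.2244, 0.1662, -0.2761, 0.1405, -0.8874, 0.2557]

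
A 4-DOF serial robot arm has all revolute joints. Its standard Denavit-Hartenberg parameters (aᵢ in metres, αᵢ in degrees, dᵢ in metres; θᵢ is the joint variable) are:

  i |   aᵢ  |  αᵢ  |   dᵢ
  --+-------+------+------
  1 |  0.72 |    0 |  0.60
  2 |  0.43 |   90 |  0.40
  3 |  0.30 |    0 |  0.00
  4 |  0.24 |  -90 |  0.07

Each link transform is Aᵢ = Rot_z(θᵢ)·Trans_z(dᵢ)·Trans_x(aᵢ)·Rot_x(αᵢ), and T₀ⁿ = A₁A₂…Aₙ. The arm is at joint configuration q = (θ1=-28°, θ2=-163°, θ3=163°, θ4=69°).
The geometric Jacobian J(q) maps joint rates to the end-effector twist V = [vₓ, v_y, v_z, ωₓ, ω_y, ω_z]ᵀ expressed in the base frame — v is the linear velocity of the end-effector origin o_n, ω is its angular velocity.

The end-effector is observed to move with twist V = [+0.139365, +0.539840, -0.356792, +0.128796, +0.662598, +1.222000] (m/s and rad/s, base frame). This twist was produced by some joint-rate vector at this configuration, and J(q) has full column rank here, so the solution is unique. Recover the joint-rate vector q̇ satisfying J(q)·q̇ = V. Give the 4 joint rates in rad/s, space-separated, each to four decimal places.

0.8000 0.4220 0.8960 -0.2210

o_n = [0.6536, -0.2702, 0.8986]
J₁: ẑ×o_n = [0.2702, 0.6536, -0.0000], ω = ẑ
J2: z=[0.0000, 0.0000, 1.0000] o=[0.6357, -0.3380, 0.6000] → [-0.0678, 0.0179, 0.0000, 0.0000, 0.0000, 1.0000]
J3: z=[0.1908, 0.9816, 0.0000] o=[0.2136, -0.2560, 1.0000] → [-0.0995, 0.0194, -0.4347, 0.1908, 0.9816, 0.0000]
J4: z=[0.1908, 0.9816, 0.0000] o=[0.4952, -0.3107, 1.0877] → [-0.1856, 0.0361, -0.1478, 0.1908, 0.9816, 0.0000]
q̇ = J⁺·V = [0.8000, 0.4220, 0.8960, -0.2210]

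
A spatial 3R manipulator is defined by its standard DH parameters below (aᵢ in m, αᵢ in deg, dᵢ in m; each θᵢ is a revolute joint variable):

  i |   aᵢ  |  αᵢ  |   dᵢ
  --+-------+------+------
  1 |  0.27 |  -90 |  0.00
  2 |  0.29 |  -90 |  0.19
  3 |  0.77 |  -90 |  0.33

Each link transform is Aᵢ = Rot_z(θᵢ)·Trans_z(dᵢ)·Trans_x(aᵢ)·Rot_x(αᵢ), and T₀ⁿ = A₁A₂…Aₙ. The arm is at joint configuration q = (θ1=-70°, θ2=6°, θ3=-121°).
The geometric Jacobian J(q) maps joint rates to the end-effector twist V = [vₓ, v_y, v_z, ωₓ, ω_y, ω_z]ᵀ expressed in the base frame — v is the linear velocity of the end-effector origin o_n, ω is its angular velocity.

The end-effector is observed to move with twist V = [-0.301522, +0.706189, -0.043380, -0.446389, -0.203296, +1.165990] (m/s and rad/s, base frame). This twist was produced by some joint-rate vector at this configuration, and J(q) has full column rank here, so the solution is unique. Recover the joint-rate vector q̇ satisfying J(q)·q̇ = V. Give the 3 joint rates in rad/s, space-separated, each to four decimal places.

o_n = [0.8431, 0.1690, -0.3171]
J₁: ẑ×o_n = [-0.1690, 0.8431, 0.0000], ω = ẑ
J2: z=[0.9397, 0.3420, 0.0000] o=[0.0923, -0.2537, 0.0000] → [-0.1084, 0.2979, 0.1405, 0.9397, 0.3420, 0.0000]
J3: z=[-0.0358, 0.0982, -0.9945] o=[0.3695, -0.4598, -0.0303] → [0.5972, -0.4812, -0.0690, -0.0358, 0.0982, -0.9945]
q̇ = J⁺·V = [0.8010, -0.4890, -0.3670]

0.8010 -0.4890 -0.3670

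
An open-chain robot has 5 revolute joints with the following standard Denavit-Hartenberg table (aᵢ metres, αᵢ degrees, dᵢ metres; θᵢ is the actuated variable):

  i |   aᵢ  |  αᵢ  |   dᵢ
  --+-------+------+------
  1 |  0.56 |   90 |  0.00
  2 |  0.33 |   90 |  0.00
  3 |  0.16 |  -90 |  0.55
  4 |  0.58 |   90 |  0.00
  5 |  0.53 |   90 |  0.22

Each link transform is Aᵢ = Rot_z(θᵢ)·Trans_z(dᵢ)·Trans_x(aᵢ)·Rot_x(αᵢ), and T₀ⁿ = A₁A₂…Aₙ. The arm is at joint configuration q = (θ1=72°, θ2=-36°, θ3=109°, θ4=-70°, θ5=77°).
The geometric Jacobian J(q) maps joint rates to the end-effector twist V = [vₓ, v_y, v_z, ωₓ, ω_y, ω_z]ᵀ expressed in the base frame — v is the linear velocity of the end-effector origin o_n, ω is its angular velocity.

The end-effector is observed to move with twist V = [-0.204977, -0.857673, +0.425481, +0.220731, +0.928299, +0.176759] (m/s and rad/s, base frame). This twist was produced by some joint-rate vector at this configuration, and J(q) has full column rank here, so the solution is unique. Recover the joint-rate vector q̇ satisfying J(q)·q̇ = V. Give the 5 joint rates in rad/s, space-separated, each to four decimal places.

-0.6310 -0.8860 -0.9690 -0.5420 -0.7120

o_n = [-0.1020, -0.3585, -0.9075]
J₁: ẑ×o_n = [0.3585, -0.1020, 0.0000], ω = ẑ
J2: z=[0.9511, -0.3090, 0.0000] o=[0.1730, 0.5326, 0.0000] → [0.2804, 0.8631, -0.9324, 0.9511, -0.3090, 0.0000]
J3: z=[-0.1816, -0.5590, -0.8090] o=[0.2555, 0.7865, -0.1940] → [-0.5274, 0.1596, 0.0081, -0.1816, -0.5590, -0.8090]
J4: z=[-0.5460, -0.6269, 0.5558] o=[0.2865, 0.3922, -0.6083] → [0.6048, -0.3793, 0.1664, -0.5460, -0.6269, 0.5558]
J5: z=[-0.8307, 0.3188, -0.4565] o=[0.3497, -0.0201, -1.0113] → [-0.1214, 0.2924, 0.4251, -0.8307, 0.3188, -0.4565]
q̇ = J⁺·V = [-0.6310, -0.8860, -0.9690, -0.5420, -0.7120]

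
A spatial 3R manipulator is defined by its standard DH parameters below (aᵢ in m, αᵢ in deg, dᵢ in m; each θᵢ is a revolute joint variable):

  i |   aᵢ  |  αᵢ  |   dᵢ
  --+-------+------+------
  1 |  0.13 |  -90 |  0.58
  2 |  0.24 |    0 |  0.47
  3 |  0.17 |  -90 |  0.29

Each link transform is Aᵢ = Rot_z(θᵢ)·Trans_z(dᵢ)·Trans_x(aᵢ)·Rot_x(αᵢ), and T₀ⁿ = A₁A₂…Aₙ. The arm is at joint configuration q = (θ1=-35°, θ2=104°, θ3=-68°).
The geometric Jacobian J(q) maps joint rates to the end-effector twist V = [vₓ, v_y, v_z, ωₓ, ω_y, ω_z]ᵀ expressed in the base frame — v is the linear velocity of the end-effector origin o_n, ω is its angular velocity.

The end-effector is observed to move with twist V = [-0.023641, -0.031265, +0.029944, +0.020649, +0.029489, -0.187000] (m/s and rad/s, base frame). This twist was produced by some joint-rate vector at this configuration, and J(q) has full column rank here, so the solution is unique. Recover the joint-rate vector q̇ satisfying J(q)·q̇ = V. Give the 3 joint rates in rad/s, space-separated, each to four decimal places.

-0.1870 0.6010 -0.5650

o_n = [0.6075, 0.5024, 0.2472]
J₁: ẑ×o_n = [-0.5024, 0.6075, 0.0000], ω = ẑ
J2: z=[0.5736, 0.8192, 0.0000] o=[0.1065, -0.0746, 0.5800] → [-0.2726, 0.1909, -0.0795, 0.5736, 0.8192, 0.0000]
J3: z=[0.5736, 0.8192, 0.0000] o=[0.3285, 0.3437, 0.3471] → [-0.0819, 0.0573, -0.1375, 0.5736, 0.8192, 0.0000]
q̇ = J⁺·V = [-0.1870, 0.6010, -0.5650]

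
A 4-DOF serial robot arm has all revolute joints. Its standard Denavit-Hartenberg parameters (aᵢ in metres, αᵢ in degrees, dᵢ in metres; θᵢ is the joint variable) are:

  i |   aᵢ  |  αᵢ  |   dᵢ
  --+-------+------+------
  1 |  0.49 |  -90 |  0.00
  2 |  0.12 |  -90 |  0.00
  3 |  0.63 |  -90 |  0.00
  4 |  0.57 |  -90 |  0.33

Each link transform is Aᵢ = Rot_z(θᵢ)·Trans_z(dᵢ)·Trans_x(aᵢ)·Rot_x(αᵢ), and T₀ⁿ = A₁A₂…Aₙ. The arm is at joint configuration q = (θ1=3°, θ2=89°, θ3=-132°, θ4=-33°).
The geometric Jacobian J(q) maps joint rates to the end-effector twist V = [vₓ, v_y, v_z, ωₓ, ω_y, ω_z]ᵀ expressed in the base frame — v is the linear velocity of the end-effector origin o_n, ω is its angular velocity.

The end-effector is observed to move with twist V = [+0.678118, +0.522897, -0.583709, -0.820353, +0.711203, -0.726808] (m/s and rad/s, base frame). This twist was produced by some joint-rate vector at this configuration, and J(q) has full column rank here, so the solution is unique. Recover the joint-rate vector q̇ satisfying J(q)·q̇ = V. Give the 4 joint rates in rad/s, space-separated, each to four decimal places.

o_n = [0.1181, 1.0519, 0.3707]
J₁: ẑ×o_n = [-1.0519, 0.1181, 0.0000], ω = ẑ
J2: z=[-0.0523, 0.9986, 0.0000] o=[0.4893, 0.0256, 0.0000] → [0.3702, 0.0194, 0.3170, -0.0523, 0.9986, 0.0000]
J3: z=[-0.9985, -0.0523, -0.0175] o=[0.4914, 0.0258, -0.1200] → [-0.0078, 0.4965, -1.0441, -0.9985, -0.0523, -0.0175]
J4: z=[-0.0221, 0.6689, -0.7430] o=[0.4596, 0.4929, 0.3015] → [0.4616, 0.2552, 0.2160, -0.0221, 0.6689, -0.7430]
q̇ = J⁺·V = [-0.2620, 0.3470, 0.7900, 0.6070]

-0.2620 0.3470 0.7900 0.6070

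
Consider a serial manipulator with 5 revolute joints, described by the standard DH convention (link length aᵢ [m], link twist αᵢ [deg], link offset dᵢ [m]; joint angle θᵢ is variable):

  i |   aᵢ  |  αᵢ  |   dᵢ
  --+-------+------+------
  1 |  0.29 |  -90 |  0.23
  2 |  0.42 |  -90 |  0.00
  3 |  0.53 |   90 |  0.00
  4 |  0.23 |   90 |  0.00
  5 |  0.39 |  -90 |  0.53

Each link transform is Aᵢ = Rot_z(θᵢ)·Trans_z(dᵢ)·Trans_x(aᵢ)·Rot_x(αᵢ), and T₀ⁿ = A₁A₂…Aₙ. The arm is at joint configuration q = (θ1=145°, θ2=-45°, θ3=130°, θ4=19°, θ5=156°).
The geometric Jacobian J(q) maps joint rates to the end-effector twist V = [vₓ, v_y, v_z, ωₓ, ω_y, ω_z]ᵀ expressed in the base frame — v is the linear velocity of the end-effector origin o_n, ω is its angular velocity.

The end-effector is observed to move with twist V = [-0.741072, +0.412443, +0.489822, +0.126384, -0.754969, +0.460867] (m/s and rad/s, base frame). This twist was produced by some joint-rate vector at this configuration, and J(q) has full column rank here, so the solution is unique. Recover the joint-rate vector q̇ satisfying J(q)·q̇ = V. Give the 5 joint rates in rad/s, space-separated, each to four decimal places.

0.7750 -0.1560 -0.5960 -0.9120 -0.4640

o_n = [0.2947, 0.4635, 0.7313]
J₁: ẑ×o_n = [-0.4635, 0.2947, 0.0000], ω = ẑ
J2: z=[-0.5736, -0.8192, 0.0000] o=[-0.2376, 0.1663, 0.2300] → [-0.4106, 0.2875, 0.2656, -0.5736, -0.8192, 0.0000]
J3: z=[-0.5792, 0.4056, -0.7071] o=[-0.4808, 0.3367, 0.5270] → [0.1725, -0.4300, -0.3880, -0.5792, 0.4056, -0.7071]
J4: z=[-0.0750, 0.8372, 0.5417] o=[-0.0506, 0.5311, 0.2861] → [0.4094, 0.2205, -0.2840, -0.0750, 0.8372, 0.5417]
J5: z=[0.8119, -0.2641, 0.5206] o=[0.0825, 0.6412, 0.1343] → [-0.0651, -0.3743, -0.0883, 0.8119, -0.2641, 0.5206]
q̇ = J⁺·V = [0.7750, -0.1560, -0.5960, -0.9120, -0.4640]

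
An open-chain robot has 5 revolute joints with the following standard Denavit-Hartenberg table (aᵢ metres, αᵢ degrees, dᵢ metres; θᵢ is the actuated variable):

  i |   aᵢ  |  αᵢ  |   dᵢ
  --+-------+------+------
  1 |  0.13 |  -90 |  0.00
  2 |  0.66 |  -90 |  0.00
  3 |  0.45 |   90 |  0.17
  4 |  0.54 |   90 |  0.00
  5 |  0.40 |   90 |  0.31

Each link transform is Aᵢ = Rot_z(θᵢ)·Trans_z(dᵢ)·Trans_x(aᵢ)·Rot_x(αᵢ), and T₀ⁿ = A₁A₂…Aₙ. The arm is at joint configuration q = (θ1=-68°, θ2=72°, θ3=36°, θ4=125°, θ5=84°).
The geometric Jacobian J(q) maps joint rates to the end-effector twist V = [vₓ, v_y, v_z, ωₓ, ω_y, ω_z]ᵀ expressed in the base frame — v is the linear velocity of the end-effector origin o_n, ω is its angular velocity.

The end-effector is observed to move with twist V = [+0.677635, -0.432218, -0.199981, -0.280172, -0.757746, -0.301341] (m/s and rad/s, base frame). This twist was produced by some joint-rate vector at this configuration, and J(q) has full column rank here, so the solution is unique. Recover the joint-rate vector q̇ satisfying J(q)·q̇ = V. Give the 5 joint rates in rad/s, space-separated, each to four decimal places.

-0.6390 -0.4450 -0.6360 -0.1600 -0.0640

o_n = [-0.0102, 0.3036, -1.3897]
J₁: ẑ×o_n = [-0.3036, -0.0102, 0.0000], ω = ẑ
J2: z=[0.9272, 0.3746, 0.0000] o=[0.0487, -0.1205, 0.0000] → [-0.5206, 1.2885, 0.4153, 0.9272, 0.3746, 0.0000]
J3: z=[-0.3563, 0.8818, -0.3090] o=[0.1251, -0.3096, -0.6277] → [-0.4824, -0.2297, -0.0991, -0.3563, 0.8818, -0.3090]
J4: z=[0.8181, 0.1347, -0.5590] o=[-0.1386, -0.3631, -1.0265] → [0.3238, 0.2254, 0.5282, 0.8181, 0.1347, -0.5590]
J5: z=[-0.5741, 0.1355, -0.8075] o=[-0.1564, 0.1669, -0.9248] → [0.0473, -0.3849, -0.0982, -0.5741, 0.1355, -0.8075]
q̇ = J⁺·V = [-0.6390, -0.4450, -0.6360, -0.1600, -0.0640]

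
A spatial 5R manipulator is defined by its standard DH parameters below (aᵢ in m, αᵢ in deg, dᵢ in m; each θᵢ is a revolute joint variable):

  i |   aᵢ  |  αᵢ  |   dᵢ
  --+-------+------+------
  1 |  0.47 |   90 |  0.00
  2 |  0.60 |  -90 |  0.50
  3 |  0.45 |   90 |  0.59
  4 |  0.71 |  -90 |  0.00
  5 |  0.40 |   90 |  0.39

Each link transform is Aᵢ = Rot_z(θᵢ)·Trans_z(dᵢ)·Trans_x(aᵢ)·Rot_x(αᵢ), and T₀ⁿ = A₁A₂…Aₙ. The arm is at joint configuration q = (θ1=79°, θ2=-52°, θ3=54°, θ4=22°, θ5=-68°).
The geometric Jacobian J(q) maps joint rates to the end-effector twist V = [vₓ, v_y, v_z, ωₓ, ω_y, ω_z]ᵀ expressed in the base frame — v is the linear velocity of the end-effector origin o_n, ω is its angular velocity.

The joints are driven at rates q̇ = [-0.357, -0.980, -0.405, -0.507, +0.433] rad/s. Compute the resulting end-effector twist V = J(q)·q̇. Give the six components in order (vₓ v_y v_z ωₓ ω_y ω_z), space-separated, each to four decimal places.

0.7458 -0.4125 -2.4863 -1.1856 -0.0894 0.0392

o_n = [0.2933, 2.4147, -0.4351]
J₁: ẑ×o_n = [-2.4147, 0.2933, 0.0000], ω = ẑ
J2: z=[0.9816, -0.1908, 0.0000] o=[0.0897, 0.4614, 0.0000] → [0.0830, 0.4271, 1.9563, 0.9816, -0.1908, 0.0000]
J3: z=[0.1504, 0.7735, 0.6157] o=[0.6510, 0.7286, -0.4728] → [-1.0089, -0.2259, 0.5302, 0.1504, 0.7735, 0.6157]
J4: z=[0.6720, 0.3768, -0.6375] o=[0.4134, 1.4143, -0.3180] → [0.5937, 0.1553, 0.7176, 0.6720, 0.3768, -0.6375]
J5: z=[0.4110, 0.5263, 0.7443] o=[-0.0240, 1.9555, -0.4592] → [-0.3291, 0.2262, 0.0218, 0.4110, 0.5263, 0.7443]
V = J·q̇ = [0.7458, -0.4125, -2.4863, -1.1856, -0.0894, 0.0392]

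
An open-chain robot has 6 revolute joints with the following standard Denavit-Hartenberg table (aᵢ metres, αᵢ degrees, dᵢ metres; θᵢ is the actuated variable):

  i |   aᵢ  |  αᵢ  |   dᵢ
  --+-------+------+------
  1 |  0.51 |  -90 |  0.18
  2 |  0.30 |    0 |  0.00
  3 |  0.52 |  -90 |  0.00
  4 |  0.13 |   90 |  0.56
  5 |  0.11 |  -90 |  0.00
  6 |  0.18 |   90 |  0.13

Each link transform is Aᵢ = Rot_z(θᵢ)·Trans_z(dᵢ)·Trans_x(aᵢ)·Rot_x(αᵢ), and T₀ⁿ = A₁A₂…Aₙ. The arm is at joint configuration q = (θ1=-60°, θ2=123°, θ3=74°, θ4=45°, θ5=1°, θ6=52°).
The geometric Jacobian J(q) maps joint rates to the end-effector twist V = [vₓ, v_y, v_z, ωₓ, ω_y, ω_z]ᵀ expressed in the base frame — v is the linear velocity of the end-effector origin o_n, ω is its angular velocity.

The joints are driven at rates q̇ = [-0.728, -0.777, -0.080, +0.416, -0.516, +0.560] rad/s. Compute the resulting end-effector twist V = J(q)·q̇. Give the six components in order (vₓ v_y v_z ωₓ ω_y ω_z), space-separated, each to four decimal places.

-0.3486 0.5365 -0.6653 -0.7318 -1.1625 0.0966

o_n = [-0.3441, -0.0975, 0.7867]
J₁: ẑ×o_n = [0.0975, -0.3441, 0.0000], ω = ẑ
J2: z=[0.8660, 0.5000, 0.0000] o=[0.2550, -0.4417, 0.1800] → [0.3033, -0.5254, 0.5976, 0.8660, 0.5000, 0.0000]
J3: z=[0.8660, 0.5000, 0.0000] o=[0.1733, -0.3002, -0.0716] → [0.4291, -0.7433, 0.4342, 0.8660, 0.5000, 0.0000]
J4: z=[0.1462, -0.2532, 0.9563] o=[-0.0753, 0.1305, 0.0804] → [0.0392, -0.3602, -0.1014, 0.1462, -0.2532, 0.9563]
J5: z=[0.2743, 0.9392, 0.2067] o=[-0.1170, 0.0189, 0.6428] → [0.1592, -0.0864, 0.1813, 0.2743, 0.9392, 0.2067]
J6: z=[0.1628, -0.2572, 0.9526] o=[-0.2213, 0.0439, 0.6674] → [0.1040, -0.1364, -0.0546, 0.1628, -0.2572, 0.9526]
V = J·q̇ = [-0.3486, 0.5365, -0.6653, -0.7318, -1.1625, 0.0966]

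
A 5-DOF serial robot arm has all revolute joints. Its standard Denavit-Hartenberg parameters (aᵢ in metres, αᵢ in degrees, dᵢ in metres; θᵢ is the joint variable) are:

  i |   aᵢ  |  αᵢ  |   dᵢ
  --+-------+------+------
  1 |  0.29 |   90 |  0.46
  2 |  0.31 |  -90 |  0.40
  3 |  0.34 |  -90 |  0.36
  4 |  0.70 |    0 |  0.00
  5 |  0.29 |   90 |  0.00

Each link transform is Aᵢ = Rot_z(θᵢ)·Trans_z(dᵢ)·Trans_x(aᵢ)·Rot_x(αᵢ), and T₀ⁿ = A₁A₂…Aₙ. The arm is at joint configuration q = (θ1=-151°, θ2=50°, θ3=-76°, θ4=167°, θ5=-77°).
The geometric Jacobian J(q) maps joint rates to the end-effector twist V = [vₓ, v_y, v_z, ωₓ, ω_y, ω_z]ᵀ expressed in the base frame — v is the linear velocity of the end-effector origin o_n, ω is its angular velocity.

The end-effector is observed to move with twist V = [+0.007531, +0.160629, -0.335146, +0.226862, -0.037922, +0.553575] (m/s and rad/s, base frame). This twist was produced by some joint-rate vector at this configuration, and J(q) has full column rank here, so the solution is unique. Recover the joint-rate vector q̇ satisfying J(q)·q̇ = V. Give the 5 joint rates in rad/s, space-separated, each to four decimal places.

-0.4360 0.0170 0.7740 -0.2600 0.9220

o_n = [-0.4730, -0.1843, 0.5779]
J₁: ẑ×o_n = [0.1843, -0.4730, 0.0000], ω = ẑ
J2: z=[-0.4848, 0.8746, 0.0000] o=[-0.2536, -0.1406, 0.4600] → [0.1031, 0.0571, 0.2131, -0.4848, 0.8746, 0.0000]
J3: z=[0.6700, 0.3714, 0.6428] o=[-0.6218, 0.1126, 0.6975] → [0.1465, 0.1758, -0.2542, 0.6700, 0.3714, 0.6428]
J4: z=[-0.4282, -0.5140, 0.7433] o=[-0.5868, 0.5093, 0.9919] → [0.7283, -0.0927, 0.3555, -0.4282, -0.5140, 0.7433]
J5: z=[-0.4282, -0.5140, 0.7433] o=[-0.2787, -0.0766, 0.7643] → [0.1759, -0.2242, -0.0537, -0.4282, -0.5140, 0.7433]
q̇ = J⁺·V = [-0.4360, 0.0170, 0.7740, -0.2600, 0.9220]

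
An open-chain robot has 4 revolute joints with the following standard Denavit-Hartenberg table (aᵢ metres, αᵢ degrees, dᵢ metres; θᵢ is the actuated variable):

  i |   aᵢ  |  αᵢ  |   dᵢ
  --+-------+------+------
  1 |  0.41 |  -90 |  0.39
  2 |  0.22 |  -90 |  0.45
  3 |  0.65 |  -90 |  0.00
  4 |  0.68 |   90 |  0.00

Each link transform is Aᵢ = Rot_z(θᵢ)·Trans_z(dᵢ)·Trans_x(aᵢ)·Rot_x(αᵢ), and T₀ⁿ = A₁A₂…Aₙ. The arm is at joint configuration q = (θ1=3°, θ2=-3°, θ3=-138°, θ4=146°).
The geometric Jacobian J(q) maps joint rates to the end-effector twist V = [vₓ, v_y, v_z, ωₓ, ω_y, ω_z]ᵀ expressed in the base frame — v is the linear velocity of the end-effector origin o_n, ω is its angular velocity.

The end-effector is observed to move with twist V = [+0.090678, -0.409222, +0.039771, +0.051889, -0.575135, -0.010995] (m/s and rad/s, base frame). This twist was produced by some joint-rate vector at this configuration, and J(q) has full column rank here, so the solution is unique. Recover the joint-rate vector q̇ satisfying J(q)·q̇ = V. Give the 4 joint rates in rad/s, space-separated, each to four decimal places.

-0.6450 -0.6380 -0.6320 0.0820

o_n = [0.5185, 0.5356, 0.7779]
J₁: ẑ×o_n = [-0.5356, 0.5185, 0.0000], ω = ẑ
J2: z=[-0.0523, 0.9986, 0.0000] o=[0.4094, 0.0215, 0.3900] → [0.3874, 0.0203, -0.1358, -0.0523, 0.9986, 0.0000]
J3: z=[0.0523, 0.0027, -0.9986] o=[0.6053, 0.4823, 0.4015] → [0.0542, 0.0670, 0.0030, 0.0523, 0.0027, -0.9986]
J4: z=[0.6284, 0.7771, 0.0350] o=[0.1008, 0.8914, 0.3762] → [0.3246, -0.2378, -0.5482, 0.6284, 0.7771, 0.0350]
q̇ = J⁺·V = [-0.6450, -0.6380, -0.6320, 0.0820]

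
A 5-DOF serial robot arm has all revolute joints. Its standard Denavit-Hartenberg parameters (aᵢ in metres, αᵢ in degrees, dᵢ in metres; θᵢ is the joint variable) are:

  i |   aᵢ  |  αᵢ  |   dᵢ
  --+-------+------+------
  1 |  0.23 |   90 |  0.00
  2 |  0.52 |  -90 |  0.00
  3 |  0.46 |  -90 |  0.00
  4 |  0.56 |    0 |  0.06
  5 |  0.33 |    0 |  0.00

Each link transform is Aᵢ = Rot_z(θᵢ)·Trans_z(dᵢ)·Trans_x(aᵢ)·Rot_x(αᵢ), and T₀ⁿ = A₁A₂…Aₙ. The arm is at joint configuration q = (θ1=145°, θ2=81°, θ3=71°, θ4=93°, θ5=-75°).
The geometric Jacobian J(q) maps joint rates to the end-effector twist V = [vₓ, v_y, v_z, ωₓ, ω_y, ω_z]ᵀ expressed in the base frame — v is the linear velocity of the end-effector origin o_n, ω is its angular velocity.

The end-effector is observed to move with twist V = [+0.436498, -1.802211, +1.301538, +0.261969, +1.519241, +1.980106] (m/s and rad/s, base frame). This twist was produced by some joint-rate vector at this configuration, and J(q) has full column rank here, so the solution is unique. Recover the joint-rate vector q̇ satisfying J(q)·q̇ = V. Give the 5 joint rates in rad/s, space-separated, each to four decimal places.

o_n = [-1.2288, -0.0228, 0.5935]
J₁: ẑ×o_n = [0.0228, -1.2288, 0.0000], ω = ẑ
J2: z=[0.5736, 0.8192, 0.0000] o=[-0.1884, 0.1319, 0.0000] → [0.4862, -0.3404, 0.7635, 0.5736, 0.8192, 0.0000]
J3: z=[0.8091, -0.5665, 0.1564] o=[-0.2550, 0.1786, 0.5136] → [-0.0138, -0.2170, -0.7146, 0.8091, -0.5665, 0.1564]
J4: z=[-0.0656, -0.3515, -0.9339] o=[-0.5237, -0.1643, 0.6615] → [0.1560, 0.6540, -0.2571, -0.0656, -0.3515, -0.9339]
J5: z=[-0.0656, -0.3515, -0.9339] o=[-0.9630, 0.1533, 0.5086] → [-0.1944, 0.2538, -0.0819, -0.0656, -0.3515, -0.9339]
q̇ = J⁺·V = [0.6970, 0.9230, -0.4480, -0.9020, -0.5470]

0.6970 0.9230 -0.4480 -0.9020 -0.5470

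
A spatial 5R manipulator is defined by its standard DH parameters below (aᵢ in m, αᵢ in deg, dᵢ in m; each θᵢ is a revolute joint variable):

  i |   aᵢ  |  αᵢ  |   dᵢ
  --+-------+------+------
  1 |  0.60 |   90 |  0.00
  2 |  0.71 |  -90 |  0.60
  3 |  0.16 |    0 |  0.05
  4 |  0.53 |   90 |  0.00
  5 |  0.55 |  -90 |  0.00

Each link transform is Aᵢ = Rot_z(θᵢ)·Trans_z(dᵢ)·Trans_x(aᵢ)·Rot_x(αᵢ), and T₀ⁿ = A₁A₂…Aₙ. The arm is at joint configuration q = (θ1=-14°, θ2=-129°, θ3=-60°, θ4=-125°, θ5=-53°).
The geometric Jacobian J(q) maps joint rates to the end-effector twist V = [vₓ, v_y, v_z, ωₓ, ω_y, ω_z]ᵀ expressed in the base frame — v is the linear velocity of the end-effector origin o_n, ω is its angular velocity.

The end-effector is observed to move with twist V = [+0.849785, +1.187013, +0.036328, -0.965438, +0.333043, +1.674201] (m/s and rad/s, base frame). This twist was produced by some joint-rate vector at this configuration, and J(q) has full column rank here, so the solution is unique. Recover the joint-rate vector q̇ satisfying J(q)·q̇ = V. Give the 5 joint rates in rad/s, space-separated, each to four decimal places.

o_n = [0.1695, -0.7261, 0.2976]
J₁: ẑ×o_n = [0.7261, 0.1695, -0.0000], ω = ẑ
J2: z=[-0.2419, -0.9703, 0.0000] o=[0.5822, -0.1452, 0.0000] → [-0.2888, 0.0720, -0.2599, -0.2419, -0.9703, 0.0000]
J3: z=[0.7541, -0.1880, -0.6293] o=[0.0035, -0.6192, -0.5518] → [-0.2269, -0.7449, -0.0494, 0.7541, -0.1880, -0.6293]
J4: z=[0.7541, -0.1880, -0.6293] o=[-0.0412, -0.7509, -0.6454] → [-0.1617, -0.8437, 0.0583, 0.7541, -0.1880, -0.6293]
J5: z=[0.1878, 0.9799, -0.0677] o=[0.2924, -0.7865, -0.2351] → [0.5261, -0.0917, 0.1318, 0.1878, 0.9799, -0.0677]
q̇ = J⁺·V = [0.8330, -0.2440, -0.6530, -0.6670, -0.1550]

0.8330 -0.2440 -0.6530 -0.6670 -0.1550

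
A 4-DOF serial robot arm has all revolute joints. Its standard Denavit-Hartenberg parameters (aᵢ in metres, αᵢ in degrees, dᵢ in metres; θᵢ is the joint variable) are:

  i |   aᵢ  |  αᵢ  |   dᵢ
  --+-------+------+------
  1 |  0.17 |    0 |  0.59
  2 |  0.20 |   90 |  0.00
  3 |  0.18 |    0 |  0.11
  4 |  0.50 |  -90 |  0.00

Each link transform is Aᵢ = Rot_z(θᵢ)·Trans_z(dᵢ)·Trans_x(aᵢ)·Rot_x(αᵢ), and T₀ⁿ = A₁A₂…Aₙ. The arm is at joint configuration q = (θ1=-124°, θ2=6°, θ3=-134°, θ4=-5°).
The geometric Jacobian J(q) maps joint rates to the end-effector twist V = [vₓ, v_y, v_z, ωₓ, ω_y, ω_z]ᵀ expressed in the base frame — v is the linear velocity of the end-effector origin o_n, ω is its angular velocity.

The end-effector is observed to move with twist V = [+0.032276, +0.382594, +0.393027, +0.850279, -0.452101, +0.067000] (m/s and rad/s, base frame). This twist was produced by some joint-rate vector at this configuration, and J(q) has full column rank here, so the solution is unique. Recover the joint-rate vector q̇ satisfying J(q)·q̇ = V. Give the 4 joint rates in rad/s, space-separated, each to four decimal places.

o_n = [-0.0502, 0.1777, 0.1325]
J₁: ẑ×o_n = [-0.1777, -0.0502, 0.0000], ω = ẑ
J2: z=[0.0000, 0.0000, 1.0000] o=[-0.0951, -0.1409, 0.5900] → [-0.3186, 0.0448, 0.0000, 0.0000, 0.0000, 1.0000]
J3: z=[-0.8829, 0.4695, 0.0000] o=[-0.1890, -0.3175, 0.5900] → [-0.2148, -0.4040, -0.5024, -0.8829, 0.4695, 0.0000]
J4: z=[-0.8829, 0.4695, 0.0000] o=[-0.2274, -0.1555, 0.4605] → [-0.1540, -0.2896, -0.3774, -0.8829, 0.4695, 0.0000]
q̇ = J⁺·V = [-0.7740, 0.8410, -0.2370, -0.7260]

-0.7740 0.8410 -0.2370 -0.7260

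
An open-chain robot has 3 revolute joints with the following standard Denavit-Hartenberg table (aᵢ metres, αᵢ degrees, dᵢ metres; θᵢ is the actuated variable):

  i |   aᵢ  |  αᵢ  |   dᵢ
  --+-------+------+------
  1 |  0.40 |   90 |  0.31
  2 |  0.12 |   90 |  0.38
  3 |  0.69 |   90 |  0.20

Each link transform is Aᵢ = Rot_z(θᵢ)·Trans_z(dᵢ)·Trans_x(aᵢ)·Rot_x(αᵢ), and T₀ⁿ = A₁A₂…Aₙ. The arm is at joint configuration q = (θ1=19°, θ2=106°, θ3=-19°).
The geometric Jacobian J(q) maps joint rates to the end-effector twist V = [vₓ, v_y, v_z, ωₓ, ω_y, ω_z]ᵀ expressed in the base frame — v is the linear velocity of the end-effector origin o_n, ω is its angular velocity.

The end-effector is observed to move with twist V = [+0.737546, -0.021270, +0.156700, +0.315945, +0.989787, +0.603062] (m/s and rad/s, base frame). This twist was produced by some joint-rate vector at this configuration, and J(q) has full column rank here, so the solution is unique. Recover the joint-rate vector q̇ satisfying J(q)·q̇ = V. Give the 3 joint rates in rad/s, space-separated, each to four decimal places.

o_n = [0.4093, -0.0234, 1.1076]
J₁: ẑ×o_n = [0.0234, 0.4093, -0.0000], ω = ẑ
J2: z=[0.3256, -0.9455, 0.0000] o=[0.3782, 0.1302, 0.3100] → [-0.7542, -0.2597, -0.0207, 0.3256, -0.9455, 0.0000]
J3: z=[0.9089, 0.3130, 0.2756] o=[0.4706, -0.2398, 0.4254] → [0.1539, -0.6370, 0.2159, 0.9089, 0.3130, 0.2756]
q̇ = J⁺·V = [0.4250, -0.8330, 0.6460]

0.4250 -0.8330 0.6460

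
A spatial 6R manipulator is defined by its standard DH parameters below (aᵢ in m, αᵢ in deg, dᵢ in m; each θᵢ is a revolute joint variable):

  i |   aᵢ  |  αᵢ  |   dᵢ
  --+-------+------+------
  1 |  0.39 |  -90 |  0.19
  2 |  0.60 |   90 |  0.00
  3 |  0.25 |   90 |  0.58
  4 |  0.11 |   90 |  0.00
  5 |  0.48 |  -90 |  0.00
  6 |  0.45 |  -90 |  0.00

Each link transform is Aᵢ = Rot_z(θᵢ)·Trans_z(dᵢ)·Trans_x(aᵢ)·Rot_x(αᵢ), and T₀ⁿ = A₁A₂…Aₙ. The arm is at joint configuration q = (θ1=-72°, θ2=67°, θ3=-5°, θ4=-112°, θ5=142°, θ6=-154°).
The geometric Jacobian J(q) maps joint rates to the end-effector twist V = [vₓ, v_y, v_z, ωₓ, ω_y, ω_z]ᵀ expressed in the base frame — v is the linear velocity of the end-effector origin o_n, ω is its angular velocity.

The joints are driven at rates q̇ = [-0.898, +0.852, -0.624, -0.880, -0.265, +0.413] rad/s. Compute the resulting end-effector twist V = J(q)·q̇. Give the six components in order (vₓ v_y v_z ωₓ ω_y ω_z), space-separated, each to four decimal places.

-1.1481 -0.2248 -0.4412 1.8391 0.8867 -1.4979

o_n = [0.3229, -1.1573, -0.1655]
J₁: ẑ×o_n = [1.1573, 0.3229, -0.0000], ω = ẑ
J2: z=[0.9511, 0.3090, 0.0000] o=[0.1205, -0.3709, 0.1900] → [-0.1099, 0.3381, -0.8105, 0.9511, 0.3090, 0.0000]
J3: z=[0.2845, -0.8755, 0.3907] o=[0.1930, -0.5939, -0.3623] → [0.0479, -0.0052, -0.0465, 0.2845, -0.8755, 0.3907]
J4: z=[-0.9580, -0.2755, 0.0802] o=[0.3673, -1.2009, -0.3649] → [-0.0584, 0.1874, -0.0540, -0.9580, -0.2755, 0.0802]
J5: z=[0.0719, 0.0403, 0.9966] o=[0.3367, -1.0953, -0.3670] → [0.0699, -0.0283, -0.0039, 0.0719, 0.0403, 0.9966]
J6: z=[0.9259, -0.3743, -0.0517] o=[0.1587, -1.5400, -0.3362] → [-0.0441, -0.1665, 0.4157, 0.9259, -0.3743, -0.0517]
V = J·q̇ = [-1.1481, -0.2248, -0.4412, 1.8391, 0.8867, -1.4979]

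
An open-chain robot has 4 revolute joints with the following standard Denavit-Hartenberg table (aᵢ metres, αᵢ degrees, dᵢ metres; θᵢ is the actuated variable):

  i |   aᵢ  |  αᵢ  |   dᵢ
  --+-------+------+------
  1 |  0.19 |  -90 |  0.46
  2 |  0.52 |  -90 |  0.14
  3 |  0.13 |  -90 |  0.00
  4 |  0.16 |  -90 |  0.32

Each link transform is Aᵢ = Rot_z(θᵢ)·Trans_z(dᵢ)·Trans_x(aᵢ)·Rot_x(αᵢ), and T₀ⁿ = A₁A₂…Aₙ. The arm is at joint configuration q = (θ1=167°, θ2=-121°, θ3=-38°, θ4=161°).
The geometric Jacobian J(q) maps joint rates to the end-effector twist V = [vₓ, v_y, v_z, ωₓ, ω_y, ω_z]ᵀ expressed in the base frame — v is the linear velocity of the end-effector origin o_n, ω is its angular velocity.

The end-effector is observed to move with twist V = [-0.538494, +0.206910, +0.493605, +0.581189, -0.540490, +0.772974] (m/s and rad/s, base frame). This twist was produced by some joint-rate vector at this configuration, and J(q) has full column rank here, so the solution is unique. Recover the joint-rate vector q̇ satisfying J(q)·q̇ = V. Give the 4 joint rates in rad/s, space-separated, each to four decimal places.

0.7970 0.8230 -0.6020 0.5420

o_n = [0.2380, 0.0736, 1.0334]
J₁: ẑ×o_n = [-0.0736, 0.2380, 0.0000], ω = ẑ
J2: z=[-0.2250, -0.9744, 0.0000] o=[-0.1851, 0.0427, 0.4600] → [-0.5587, 0.1290, 0.4053, -0.2250, -0.9744, 0.0000]
J3: z=[-0.8352, 0.1928, 0.5150] o=[0.0443, -0.1539, 0.9057] → [-0.0926, 0.2064, -0.2274, -0.8352, 0.1928, 0.5150]
J4: z=[0.4862, 0.6965, 0.5277] o=[0.0777, -0.2438, 0.9935] → [-0.1397, 0.0652, 0.0427, 0.4862, 0.6965, 0.5277]
q̇ = J⁺·V = [0.7970, 0.8230, -0.6020, 0.5420]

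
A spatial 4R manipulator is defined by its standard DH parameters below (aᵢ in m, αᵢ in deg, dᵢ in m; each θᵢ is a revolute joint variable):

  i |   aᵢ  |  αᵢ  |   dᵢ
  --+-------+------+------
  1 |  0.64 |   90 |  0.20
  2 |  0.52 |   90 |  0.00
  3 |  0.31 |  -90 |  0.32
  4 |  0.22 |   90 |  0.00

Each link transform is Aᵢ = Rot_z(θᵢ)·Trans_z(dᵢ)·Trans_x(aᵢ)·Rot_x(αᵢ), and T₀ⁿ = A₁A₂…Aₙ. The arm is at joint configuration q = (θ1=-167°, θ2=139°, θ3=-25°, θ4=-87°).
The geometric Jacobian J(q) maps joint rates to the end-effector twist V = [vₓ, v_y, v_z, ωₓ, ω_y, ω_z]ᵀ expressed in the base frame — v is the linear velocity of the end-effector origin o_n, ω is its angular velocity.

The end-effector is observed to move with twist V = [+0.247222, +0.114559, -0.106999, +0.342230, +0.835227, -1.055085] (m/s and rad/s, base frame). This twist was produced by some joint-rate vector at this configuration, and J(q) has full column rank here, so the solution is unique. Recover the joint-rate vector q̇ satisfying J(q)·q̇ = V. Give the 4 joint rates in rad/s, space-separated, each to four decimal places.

-0.7040 0.3870 -0.6070 0.3860

o_n = [-0.3414, -0.2183, 1.1396]
J₁: ẑ×o_n = [0.2183, -0.3414, 0.0000], ω = ẑ
J2: z=[-0.2250, 0.9744, 0.0000] o=[-0.6236, -0.1440, 0.2000] → [0.9156, 0.2114, -0.2583, -0.2250, 0.9744, 0.0000]
J3: z=[-0.6392, -0.1476, 0.7547] o=[-0.2412, -0.0557, 0.5412] → [0.0344, 0.3070, 0.0891, -0.6392, -0.1476, 0.7547]
J4: z=[0.1069, 0.9548, 0.2773] o=[-0.2097, -0.1829, 0.9670] → [0.1747, -0.0550, 0.1219, 0.1069, 0.9548, 0.2773]
q̇ = J⁺·V = [-0.7040, 0.3870, -0.6070, 0.3860]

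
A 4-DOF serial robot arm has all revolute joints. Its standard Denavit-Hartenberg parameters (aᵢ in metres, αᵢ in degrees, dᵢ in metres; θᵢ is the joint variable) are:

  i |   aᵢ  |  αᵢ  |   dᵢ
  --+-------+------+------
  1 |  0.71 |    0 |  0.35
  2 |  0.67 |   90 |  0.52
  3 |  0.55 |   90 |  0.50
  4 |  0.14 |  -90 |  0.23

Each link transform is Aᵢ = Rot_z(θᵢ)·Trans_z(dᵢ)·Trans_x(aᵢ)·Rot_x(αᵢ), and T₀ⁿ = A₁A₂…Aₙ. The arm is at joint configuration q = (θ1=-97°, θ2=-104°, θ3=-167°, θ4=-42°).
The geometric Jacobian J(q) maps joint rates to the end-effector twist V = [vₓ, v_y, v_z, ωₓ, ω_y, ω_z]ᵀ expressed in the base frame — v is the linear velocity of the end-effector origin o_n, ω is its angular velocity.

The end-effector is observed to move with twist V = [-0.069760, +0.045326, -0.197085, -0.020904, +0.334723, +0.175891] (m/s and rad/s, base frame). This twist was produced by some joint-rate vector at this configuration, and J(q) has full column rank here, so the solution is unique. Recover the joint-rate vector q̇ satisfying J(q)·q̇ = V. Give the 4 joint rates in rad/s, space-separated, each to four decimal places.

0.3900 0.3900 0.3050 -0.6200

o_n = [0.0768, -0.3322, 0.9470]
J₁: ẑ×o_n = [0.3322, 0.0768, -0.0000], ω = ẑ
J2: z=[0.0000, 0.0000, 1.0000] o=[-0.0865, -0.7047, 0.3500] → [-0.3725, 0.1634, 0.0000, 0.0000, 0.0000, 1.0000]
J3: z=[0.3584, 0.9336, 0.0000] o=[-0.7120, -0.4646, 0.8700] → [0.0719, -0.0276, -0.6890, 0.3584, 0.9336, 0.0000]
J4: z=[0.2100, -0.0806, 0.9744] o=[-0.0325, -0.1899, 0.7463] → [0.1225, 0.0644, -0.0211, 0.2100, -0.0806, 0.9744]
q̇ = J⁺·V = [0.3900, 0.3900, 0.3050, -0.6200]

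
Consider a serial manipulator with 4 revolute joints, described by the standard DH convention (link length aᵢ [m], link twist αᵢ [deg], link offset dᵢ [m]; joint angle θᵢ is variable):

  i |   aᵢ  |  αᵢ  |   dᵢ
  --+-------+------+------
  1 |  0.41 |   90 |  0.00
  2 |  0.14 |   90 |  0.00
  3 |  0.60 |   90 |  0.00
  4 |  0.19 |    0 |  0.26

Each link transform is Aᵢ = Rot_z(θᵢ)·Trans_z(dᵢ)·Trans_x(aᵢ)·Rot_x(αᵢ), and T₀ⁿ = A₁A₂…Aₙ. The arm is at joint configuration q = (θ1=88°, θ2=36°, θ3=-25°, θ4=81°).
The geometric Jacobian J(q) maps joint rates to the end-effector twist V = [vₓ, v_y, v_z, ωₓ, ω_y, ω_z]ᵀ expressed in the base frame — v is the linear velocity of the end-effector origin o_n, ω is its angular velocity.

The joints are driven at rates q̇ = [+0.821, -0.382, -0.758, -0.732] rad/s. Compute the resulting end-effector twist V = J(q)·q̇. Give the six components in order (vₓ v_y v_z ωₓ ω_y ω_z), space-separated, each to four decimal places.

-1.2522 -0.5114 -0.3606 0.2744 -0.2050 1.6161

o_n = [-0.4663, 1.0233, 0.2013]
J₁: ẑ×o_n = [-1.0233, -0.4663, 0.0000], ω = ẑ
J2: z=[0.9994, -0.0349, 0.0000] o=[0.0143, 0.4098, 0.0000] → [-0.0070, -0.2012, 0.5964, 0.9994, -0.0349, 0.0000]
J3: z=[0.0205, 0.5874, -0.8090] o=[0.0183, 0.5229, 0.0823] → [0.4747, 0.3896, 0.2949, 0.0205, 0.5874, -0.8090]
J4: z=[-0.9177, -0.3101, -0.2484] o=[-0.2198, 0.9715, 0.4019] → [0.0751, -0.1228, -0.1240, -0.9177, -0.3101, -0.2484]
V = J·q̇ = [-1.2522, -0.5114, -0.3606, 0.2744, -0.2050, 1.6161]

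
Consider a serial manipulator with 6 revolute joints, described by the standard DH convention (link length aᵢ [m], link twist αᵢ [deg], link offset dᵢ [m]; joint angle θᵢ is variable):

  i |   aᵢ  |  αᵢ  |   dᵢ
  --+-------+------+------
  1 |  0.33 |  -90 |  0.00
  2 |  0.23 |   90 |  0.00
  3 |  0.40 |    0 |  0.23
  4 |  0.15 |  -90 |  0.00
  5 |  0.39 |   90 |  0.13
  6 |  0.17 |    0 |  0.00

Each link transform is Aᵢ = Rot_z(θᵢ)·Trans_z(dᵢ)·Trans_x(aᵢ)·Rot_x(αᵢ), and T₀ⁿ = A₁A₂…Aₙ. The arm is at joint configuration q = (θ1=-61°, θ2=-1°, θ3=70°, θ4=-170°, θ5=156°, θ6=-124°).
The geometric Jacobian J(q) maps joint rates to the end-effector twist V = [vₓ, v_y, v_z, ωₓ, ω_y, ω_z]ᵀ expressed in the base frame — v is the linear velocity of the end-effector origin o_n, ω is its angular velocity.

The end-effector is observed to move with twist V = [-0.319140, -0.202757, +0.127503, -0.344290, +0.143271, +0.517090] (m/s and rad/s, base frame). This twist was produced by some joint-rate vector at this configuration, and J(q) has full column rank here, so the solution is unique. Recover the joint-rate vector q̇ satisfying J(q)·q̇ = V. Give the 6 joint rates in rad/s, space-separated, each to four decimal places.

o_n = [0.7750, -0.3763, 0.1166]
J₁: ẑ×o_n = [0.3763, 0.7750, -0.0000], ω = ẑ
J2: z=[0.8746, 0.4848, 0.0000] o=[0.1600, -0.2886, 0.0000] → [0.0565, -0.1020, -0.3748, 0.8746, 0.4848, 0.0000]
J3: z=[-0.0085, 0.0153, 0.9998] o=[0.2715, -0.4898, 0.0040] → [-0.1118, 0.5044, -0.0086, -0.0085, 0.0153, 0.9998]
J4: z=[-0.0085, 0.0153, 0.9998] o=[0.6646, -0.4237, 0.2364] → [-0.0492, 0.1094, -0.0021, -0.0085, 0.0153, 0.9998]
J5: z=[0.3255, -0.9454, 0.0172] o=[0.5228, -0.4725, 0.2359] → [0.1111, 0.0432, 0.2698, 0.3255, -0.9454, 0.0172]
J6: z=[-0.3768, -0.1464, -0.9146] o=[0.9033, -0.4818, 0.0806] → [0.0913, 0.1309, -0.0586, -0.3768, -0.1464, -0.9146]
q̇ = J⁺·V = [-0.4410, -0.4950, 0.2960, 0.1920, -0.3170, -0.5200]

-0.4410 -0.4950 0.2960 0.1920 -0.3170 -0.5200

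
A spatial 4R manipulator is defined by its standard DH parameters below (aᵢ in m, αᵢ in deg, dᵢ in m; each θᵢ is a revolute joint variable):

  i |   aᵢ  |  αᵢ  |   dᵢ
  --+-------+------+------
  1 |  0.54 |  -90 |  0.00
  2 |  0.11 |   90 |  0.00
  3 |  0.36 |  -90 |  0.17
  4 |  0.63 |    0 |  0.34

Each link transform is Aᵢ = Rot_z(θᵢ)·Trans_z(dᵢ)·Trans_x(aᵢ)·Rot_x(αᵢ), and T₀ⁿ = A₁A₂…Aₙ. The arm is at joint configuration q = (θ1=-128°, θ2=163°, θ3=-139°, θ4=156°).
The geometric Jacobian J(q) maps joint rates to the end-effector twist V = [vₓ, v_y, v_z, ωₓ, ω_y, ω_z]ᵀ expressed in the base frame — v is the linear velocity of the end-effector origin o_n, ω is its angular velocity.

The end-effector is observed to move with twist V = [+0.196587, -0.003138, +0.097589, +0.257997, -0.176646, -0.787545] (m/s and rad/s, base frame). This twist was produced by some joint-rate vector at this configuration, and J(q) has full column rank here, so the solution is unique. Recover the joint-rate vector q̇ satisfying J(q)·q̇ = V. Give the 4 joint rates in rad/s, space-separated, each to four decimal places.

o_n = [-0.1158, 0.0388, -0.0625]
J₁: ẑ×o_n = [-0.0388, -0.1158, 0.0000], ω = ẑ
J2: z=[0.7880, -0.6157, 0.0000] o=[-0.3325, -0.4255, 0.0000] → [0.0385, 0.0492, 0.4993, 0.7880, -0.6157, 0.0000]
J3: z=[-0.1800, -0.2304, -0.9563] o=[-0.2677, -0.3426, -0.0322] → [0.3718, -0.1507, -0.0337, -0.1800, -0.2304, -0.9563]
J4: z=[-0.2085, 0.9590, -0.1918] o=[-0.6444, -0.4411, -0.1153] → [0.1427, -0.0904, -0.6069, -0.2085, 0.9590, -0.1918]
q̇ = J⁺·V = [-0.4030, 0.4630, 0.3620, 0.2000]

-0.4030 0.4630 0.3620 0.2000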